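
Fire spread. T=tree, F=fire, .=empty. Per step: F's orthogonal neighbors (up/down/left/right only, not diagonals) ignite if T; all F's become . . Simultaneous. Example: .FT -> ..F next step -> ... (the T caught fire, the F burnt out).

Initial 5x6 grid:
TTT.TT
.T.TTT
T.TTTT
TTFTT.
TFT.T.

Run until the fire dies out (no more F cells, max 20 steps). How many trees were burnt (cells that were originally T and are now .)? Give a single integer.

Answer: 17

Derivation:
Step 1: +5 fires, +2 burnt (F count now 5)
Step 2: +3 fires, +5 burnt (F count now 3)
Step 3: +4 fires, +3 burnt (F count now 4)
Step 4: +2 fires, +4 burnt (F count now 2)
Step 5: +2 fires, +2 burnt (F count now 2)
Step 6: +1 fires, +2 burnt (F count now 1)
Step 7: +0 fires, +1 burnt (F count now 0)
Fire out after step 7
Initially T: 21, now '.': 26
Total burnt (originally-T cells now '.'): 17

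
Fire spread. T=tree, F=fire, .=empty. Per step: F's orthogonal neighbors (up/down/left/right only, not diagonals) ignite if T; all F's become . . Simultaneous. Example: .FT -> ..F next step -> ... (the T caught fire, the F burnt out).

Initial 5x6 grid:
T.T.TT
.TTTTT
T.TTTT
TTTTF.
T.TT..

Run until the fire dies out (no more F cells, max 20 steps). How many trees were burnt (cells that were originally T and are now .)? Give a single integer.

Answer: 20

Derivation:
Step 1: +2 fires, +1 burnt (F count now 2)
Step 2: +5 fires, +2 burnt (F count now 5)
Step 3: +6 fires, +5 burnt (F count now 6)
Step 4: +3 fires, +6 burnt (F count now 3)
Step 5: +4 fires, +3 burnt (F count now 4)
Step 6: +0 fires, +4 burnt (F count now 0)
Fire out after step 6
Initially T: 21, now '.': 29
Total burnt (originally-T cells now '.'): 20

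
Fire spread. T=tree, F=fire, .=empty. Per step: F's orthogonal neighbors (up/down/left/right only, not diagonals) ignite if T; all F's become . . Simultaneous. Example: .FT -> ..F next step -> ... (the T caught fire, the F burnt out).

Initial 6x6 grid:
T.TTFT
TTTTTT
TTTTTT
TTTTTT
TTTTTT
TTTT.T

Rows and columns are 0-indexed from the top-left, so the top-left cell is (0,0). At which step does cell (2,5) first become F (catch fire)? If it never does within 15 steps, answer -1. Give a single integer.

Step 1: cell (2,5)='T' (+3 fires, +1 burnt)
Step 2: cell (2,5)='T' (+4 fires, +3 burnt)
Step 3: cell (2,5)='F' (+4 fires, +4 burnt)
  -> target ignites at step 3
Step 4: cell (2,5)='.' (+5 fires, +4 burnt)
Step 5: cell (2,5)='.' (+5 fires, +5 burnt)
Step 6: cell (2,5)='.' (+6 fires, +5 burnt)
Step 7: cell (2,5)='.' (+3 fires, +6 burnt)
Step 8: cell (2,5)='.' (+2 fires, +3 burnt)
Step 9: cell (2,5)='.' (+1 fires, +2 burnt)
Step 10: cell (2,5)='.' (+0 fires, +1 burnt)
  fire out at step 10

3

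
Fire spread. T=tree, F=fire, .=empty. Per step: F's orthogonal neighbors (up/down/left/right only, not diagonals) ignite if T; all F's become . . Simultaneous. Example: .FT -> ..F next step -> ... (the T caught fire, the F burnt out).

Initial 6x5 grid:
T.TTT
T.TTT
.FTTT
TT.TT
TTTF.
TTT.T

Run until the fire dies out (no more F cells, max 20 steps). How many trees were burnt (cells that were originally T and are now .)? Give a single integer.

Answer: 19

Derivation:
Step 1: +4 fires, +2 burnt (F count now 4)
Step 2: +6 fires, +4 burnt (F count now 6)
Step 3: +5 fires, +6 burnt (F count now 5)
Step 4: +3 fires, +5 burnt (F count now 3)
Step 5: +1 fires, +3 burnt (F count now 1)
Step 6: +0 fires, +1 burnt (F count now 0)
Fire out after step 6
Initially T: 22, now '.': 27
Total burnt (originally-T cells now '.'): 19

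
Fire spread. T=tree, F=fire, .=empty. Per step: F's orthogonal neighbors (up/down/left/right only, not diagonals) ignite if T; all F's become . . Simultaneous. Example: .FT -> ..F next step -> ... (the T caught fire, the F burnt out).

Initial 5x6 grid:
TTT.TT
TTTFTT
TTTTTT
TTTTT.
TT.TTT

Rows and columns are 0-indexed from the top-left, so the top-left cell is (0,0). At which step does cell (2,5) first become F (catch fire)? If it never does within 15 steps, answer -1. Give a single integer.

Step 1: cell (2,5)='T' (+3 fires, +1 burnt)
Step 2: cell (2,5)='T' (+7 fires, +3 burnt)
Step 3: cell (2,5)='F' (+8 fires, +7 burnt)
  -> target ignites at step 3
Step 4: cell (2,5)='.' (+4 fires, +8 burnt)
Step 5: cell (2,5)='.' (+3 fires, +4 burnt)
Step 6: cell (2,5)='.' (+1 fires, +3 burnt)
Step 7: cell (2,5)='.' (+0 fires, +1 burnt)
  fire out at step 7

3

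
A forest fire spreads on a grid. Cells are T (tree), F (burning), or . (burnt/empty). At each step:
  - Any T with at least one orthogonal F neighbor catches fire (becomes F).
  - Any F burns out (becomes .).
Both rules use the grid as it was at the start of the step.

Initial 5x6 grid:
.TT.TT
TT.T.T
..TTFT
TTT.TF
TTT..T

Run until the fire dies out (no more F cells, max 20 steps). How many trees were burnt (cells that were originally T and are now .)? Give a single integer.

Answer: 15

Derivation:
Step 1: +4 fires, +2 burnt (F count now 4)
Step 2: +3 fires, +4 burnt (F count now 3)
Step 3: +2 fires, +3 burnt (F count now 2)
Step 4: +3 fires, +2 burnt (F count now 3)
Step 5: +2 fires, +3 burnt (F count now 2)
Step 6: +1 fires, +2 burnt (F count now 1)
Step 7: +0 fires, +1 burnt (F count now 0)
Fire out after step 7
Initially T: 19, now '.': 26
Total burnt (originally-T cells now '.'): 15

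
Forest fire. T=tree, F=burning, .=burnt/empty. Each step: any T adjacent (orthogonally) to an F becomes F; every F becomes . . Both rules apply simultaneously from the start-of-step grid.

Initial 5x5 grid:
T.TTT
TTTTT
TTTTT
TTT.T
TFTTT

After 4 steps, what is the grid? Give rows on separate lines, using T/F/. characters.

Step 1: 3 trees catch fire, 1 burn out
  T.TTT
  TTTTT
  TTTTT
  TFT.T
  F.FTT
Step 2: 4 trees catch fire, 3 burn out
  T.TTT
  TTTTT
  TFTTT
  F.F.T
  ...FT
Step 3: 4 trees catch fire, 4 burn out
  T.TTT
  TFTTT
  F.FTT
  ....T
  ....F
Step 4: 4 trees catch fire, 4 burn out
  T.TTT
  F.FTT
  ...FT
  ....F
  .....

T.TTT
F.FTT
...FT
....F
.....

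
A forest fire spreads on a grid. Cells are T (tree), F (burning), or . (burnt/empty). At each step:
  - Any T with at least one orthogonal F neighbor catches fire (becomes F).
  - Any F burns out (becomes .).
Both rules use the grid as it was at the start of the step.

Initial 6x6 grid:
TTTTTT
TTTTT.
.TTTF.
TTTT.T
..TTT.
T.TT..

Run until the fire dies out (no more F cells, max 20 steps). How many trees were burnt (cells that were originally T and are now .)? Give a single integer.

Answer: 23

Derivation:
Step 1: +2 fires, +1 burnt (F count now 2)
Step 2: +4 fires, +2 burnt (F count now 4)
Step 3: +6 fires, +4 burnt (F count now 6)
Step 4: +6 fires, +6 burnt (F count now 6)
Step 5: +4 fires, +6 burnt (F count now 4)
Step 6: +1 fires, +4 burnt (F count now 1)
Step 7: +0 fires, +1 burnt (F count now 0)
Fire out after step 7
Initially T: 25, now '.': 34
Total burnt (originally-T cells now '.'): 23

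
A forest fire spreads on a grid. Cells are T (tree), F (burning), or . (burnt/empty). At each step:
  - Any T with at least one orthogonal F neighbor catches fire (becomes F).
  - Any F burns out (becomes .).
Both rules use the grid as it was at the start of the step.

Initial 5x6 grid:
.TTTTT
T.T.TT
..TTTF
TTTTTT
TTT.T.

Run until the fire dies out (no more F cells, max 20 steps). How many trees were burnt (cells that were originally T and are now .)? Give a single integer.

Answer: 21

Derivation:
Step 1: +3 fires, +1 burnt (F count now 3)
Step 2: +4 fires, +3 burnt (F count now 4)
Step 3: +4 fires, +4 burnt (F count now 4)
Step 4: +3 fires, +4 burnt (F count now 3)
Step 5: +3 fires, +3 burnt (F count now 3)
Step 6: +3 fires, +3 burnt (F count now 3)
Step 7: +1 fires, +3 burnt (F count now 1)
Step 8: +0 fires, +1 burnt (F count now 0)
Fire out after step 8
Initially T: 22, now '.': 29
Total burnt (originally-T cells now '.'): 21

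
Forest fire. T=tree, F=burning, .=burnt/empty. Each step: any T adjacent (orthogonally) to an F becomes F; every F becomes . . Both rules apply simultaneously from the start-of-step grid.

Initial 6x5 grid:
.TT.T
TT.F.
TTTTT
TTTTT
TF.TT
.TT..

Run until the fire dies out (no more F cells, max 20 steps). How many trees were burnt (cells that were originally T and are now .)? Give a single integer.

Step 1: +4 fires, +2 burnt (F count now 4)
Step 2: +7 fires, +4 burnt (F count now 7)
Step 3: +4 fires, +7 burnt (F count now 4)
Step 4: +3 fires, +4 burnt (F count now 3)
Step 5: +1 fires, +3 burnt (F count now 1)
Step 6: +0 fires, +1 burnt (F count now 0)
Fire out after step 6
Initially T: 20, now '.': 29
Total burnt (originally-T cells now '.'): 19

Answer: 19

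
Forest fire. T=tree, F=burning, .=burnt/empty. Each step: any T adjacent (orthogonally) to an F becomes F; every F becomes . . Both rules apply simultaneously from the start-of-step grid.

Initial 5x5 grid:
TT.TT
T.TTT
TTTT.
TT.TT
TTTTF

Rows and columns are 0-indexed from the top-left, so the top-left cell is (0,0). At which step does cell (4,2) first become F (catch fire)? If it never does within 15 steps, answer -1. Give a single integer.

Step 1: cell (4,2)='T' (+2 fires, +1 burnt)
Step 2: cell (4,2)='F' (+2 fires, +2 burnt)
  -> target ignites at step 2
Step 3: cell (4,2)='.' (+2 fires, +2 burnt)
Step 4: cell (4,2)='.' (+4 fires, +2 burnt)
Step 5: cell (4,2)='.' (+5 fires, +4 burnt)
Step 6: cell (4,2)='.' (+2 fires, +5 burnt)
Step 7: cell (4,2)='.' (+1 fires, +2 burnt)
Step 8: cell (4,2)='.' (+1 fires, +1 burnt)
Step 9: cell (4,2)='.' (+1 fires, +1 burnt)
Step 10: cell (4,2)='.' (+0 fires, +1 burnt)
  fire out at step 10

2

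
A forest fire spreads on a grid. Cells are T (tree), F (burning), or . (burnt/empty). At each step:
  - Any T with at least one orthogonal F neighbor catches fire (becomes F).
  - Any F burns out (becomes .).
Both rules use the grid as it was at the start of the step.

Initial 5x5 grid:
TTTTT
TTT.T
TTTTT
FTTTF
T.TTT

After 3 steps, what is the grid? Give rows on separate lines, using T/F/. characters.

Step 1: 6 trees catch fire, 2 burn out
  TTTTT
  TTT.T
  FTTTF
  .FTF.
  F.TTF
Step 2: 6 trees catch fire, 6 burn out
  TTTTT
  FTT.F
  .FTF.
  ..F..
  ..TF.
Step 3: 5 trees catch fire, 6 burn out
  FTTTF
  .FT..
  ..F..
  .....
  ..F..

FTTTF
.FT..
..F..
.....
..F..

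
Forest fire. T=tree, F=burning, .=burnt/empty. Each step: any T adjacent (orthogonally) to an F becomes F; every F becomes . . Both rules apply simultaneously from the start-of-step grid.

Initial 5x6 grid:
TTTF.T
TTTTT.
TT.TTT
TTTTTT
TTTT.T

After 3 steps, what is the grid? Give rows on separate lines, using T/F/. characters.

Step 1: 2 trees catch fire, 1 burn out
  TTF..T
  TTTFT.
  TT.TTT
  TTTTTT
  TTTT.T
Step 2: 4 trees catch fire, 2 burn out
  TF...T
  TTF.F.
  TT.FTT
  TTTTTT
  TTTT.T
Step 3: 4 trees catch fire, 4 burn out
  F....T
  TF....
  TT..FT
  TTTFTT
  TTTT.T

F....T
TF....
TT..FT
TTTFTT
TTTT.T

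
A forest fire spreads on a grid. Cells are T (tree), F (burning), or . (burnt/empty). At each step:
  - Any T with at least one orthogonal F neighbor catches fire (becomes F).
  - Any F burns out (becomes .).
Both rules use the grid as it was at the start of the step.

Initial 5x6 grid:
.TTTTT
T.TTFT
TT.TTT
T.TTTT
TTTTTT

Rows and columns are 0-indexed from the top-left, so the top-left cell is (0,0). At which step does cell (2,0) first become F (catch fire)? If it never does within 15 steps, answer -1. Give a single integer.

Step 1: cell (2,0)='T' (+4 fires, +1 burnt)
Step 2: cell (2,0)='T' (+6 fires, +4 burnt)
Step 3: cell (2,0)='T' (+4 fires, +6 burnt)
Step 4: cell (2,0)='T' (+4 fires, +4 burnt)
Step 5: cell (2,0)='T' (+1 fires, +4 burnt)
Step 6: cell (2,0)='T' (+1 fires, +1 burnt)
Step 7: cell (2,0)='T' (+1 fires, +1 burnt)
Step 8: cell (2,0)='T' (+1 fires, +1 burnt)
Step 9: cell (2,0)='F' (+1 fires, +1 burnt)
  -> target ignites at step 9
Step 10: cell (2,0)='.' (+2 fires, +1 burnt)
Step 11: cell (2,0)='.' (+0 fires, +2 burnt)
  fire out at step 11

9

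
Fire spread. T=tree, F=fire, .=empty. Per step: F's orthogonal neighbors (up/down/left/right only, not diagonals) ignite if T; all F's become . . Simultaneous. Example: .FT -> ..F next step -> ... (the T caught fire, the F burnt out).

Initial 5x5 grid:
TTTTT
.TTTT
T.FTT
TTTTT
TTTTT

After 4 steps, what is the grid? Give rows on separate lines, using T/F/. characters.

Step 1: 3 trees catch fire, 1 burn out
  TTTTT
  .TFTT
  T..FT
  TTFTT
  TTTTT
Step 2: 7 trees catch fire, 3 burn out
  TTFTT
  .F.FT
  T...F
  TF.FT
  TTFTT
Step 3: 7 trees catch fire, 7 burn out
  TF.FT
  ....F
  T....
  F...F
  TF.FT
Step 4: 5 trees catch fire, 7 burn out
  F...F
  .....
  F....
  .....
  F...F

F...F
.....
F....
.....
F...F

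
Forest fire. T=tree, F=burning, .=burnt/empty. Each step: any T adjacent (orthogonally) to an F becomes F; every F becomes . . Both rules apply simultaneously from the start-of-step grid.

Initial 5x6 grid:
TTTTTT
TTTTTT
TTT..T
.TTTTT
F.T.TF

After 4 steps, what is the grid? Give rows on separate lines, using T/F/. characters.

Step 1: 2 trees catch fire, 2 burn out
  TTTTTT
  TTTTTT
  TTT..T
  .TTTTF
  ..T.F.
Step 2: 2 trees catch fire, 2 burn out
  TTTTTT
  TTTTTT
  TTT..F
  .TTTF.
  ..T...
Step 3: 2 trees catch fire, 2 burn out
  TTTTTT
  TTTTTF
  TTT...
  .TTF..
  ..T...
Step 4: 3 trees catch fire, 2 burn out
  TTTTTF
  TTTTF.
  TTT...
  .TF...
  ..T...

TTTTTF
TTTTF.
TTT...
.TF...
..T...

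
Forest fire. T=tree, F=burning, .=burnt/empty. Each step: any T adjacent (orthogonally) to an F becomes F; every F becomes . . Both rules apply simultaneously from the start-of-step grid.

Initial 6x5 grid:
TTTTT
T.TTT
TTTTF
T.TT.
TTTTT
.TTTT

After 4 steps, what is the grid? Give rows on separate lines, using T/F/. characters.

Step 1: 2 trees catch fire, 1 burn out
  TTTTT
  T.TTF
  TTTF.
  T.TT.
  TTTTT
  .TTTT
Step 2: 4 trees catch fire, 2 burn out
  TTTTF
  T.TF.
  TTF..
  T.TF.
  TTTTT
  .TTTT
Step 3: 5 trees catch fire, 4 burn out
  TTTF.
  T.F..
  TF...
  T.F..
  TTTFT
  .TTTT
Step 4: 5 trees catch fire, 5 burn out
  TTF..
  T....
  F....
  T....
  TTF.F
  .TTFT

TTF..
T....
F....
T....
TTF.F
.TTFT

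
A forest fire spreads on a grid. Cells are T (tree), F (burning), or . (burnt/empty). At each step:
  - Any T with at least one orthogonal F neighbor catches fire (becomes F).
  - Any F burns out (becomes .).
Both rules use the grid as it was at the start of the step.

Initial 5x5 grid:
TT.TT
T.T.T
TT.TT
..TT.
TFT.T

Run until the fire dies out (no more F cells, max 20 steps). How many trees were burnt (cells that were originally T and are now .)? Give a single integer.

Answer: 9

Derivation:
Step 1: +2 fires, +1 burnt (F count now 2)
Step 2: +1 fires, +2 burnt (F count now 1)
Step 3: +1 fires, +1 burnt (F count now 1)
Step 4: +1 fires, +1 burnt (F count now 1)
Step 5: +1 fires, +1 burnt (F count now 1)
Step 6: +1 fires, +1 burnt (F count now 1)
Step 7: +1 fires, +1 burnt (F count now 1)
Step 8: +1 fires, +1 burnt (F count now 1)
Step 9: +0 fires, +1 burnt (F count now 0)
Fire out after step 9
Initially T: 16, now '.': 18
Total burnt (originally-T cells now '.'): 9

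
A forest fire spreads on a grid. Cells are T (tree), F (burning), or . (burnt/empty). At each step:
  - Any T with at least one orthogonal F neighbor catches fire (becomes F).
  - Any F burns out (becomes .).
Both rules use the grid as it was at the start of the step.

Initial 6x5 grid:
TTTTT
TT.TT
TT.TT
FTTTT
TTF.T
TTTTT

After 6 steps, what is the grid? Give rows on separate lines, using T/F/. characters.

Step 1: 6 trees catch fire, 2 burn out
  TTTTT
  TT.TT
  FT.TT
  .FFTT
  FF..T
  TTFTT
Step 2: 6 trees catch fire, 6 burn out
  TTTTT
  FT.TT
  .F.TT
  ...FT
  ....T
  FF.FT
Step 3: 5 trees catch fire, 6 burn out
  FTTTT
  .F.TT
  ...FT
  ....F
  ....T
  ....F
Step 4: 4 trees catch fire, 5 burn out
  .FTTT
  ...FT
  ....F
  .....
  ....F
  .....
Step 5: 3 trees catch fire, 4 burn out
  ..FFT
  ....F
  .....
  .....
  .....
  .....
Step 6: 1 trees catch fire, 3 burn out
  ....F
  .....
  .....
  .....
  .....
  .....

....F
.....
.....
.....
.....
.....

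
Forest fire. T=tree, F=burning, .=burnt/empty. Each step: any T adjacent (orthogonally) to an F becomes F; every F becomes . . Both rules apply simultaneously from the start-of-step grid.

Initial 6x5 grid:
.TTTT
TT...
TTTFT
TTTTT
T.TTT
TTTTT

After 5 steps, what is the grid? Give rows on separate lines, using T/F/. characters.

Step 1: 3 trees catch fire, 1 burn out
  .TTTT
  TT...
  TTF.F
  TTTFT
  T.TTT
  TTTTT
Step 2: 4 trees catch fire, 3 burn out
  .TTTT
  TT...
  TF...
  TTF.F
  T.TFT
  TTTTT
Step 3: 6 trees catch fire, 4 burn out
  .TTTT
  TF...
  F....
  TF...
  T.F.F
  TTTFT
Step 4: 5 trees catch fire, 6 burn out
  .FTTT
  F....
  .....
  F....
  T....
  TTF.F
Step 5: 3 trees catch fire, 5 burn out
  ..FTT
  .....
  .....
  .....
  F....
  TF...

..FTT
.....
.....
.....
F....
TF...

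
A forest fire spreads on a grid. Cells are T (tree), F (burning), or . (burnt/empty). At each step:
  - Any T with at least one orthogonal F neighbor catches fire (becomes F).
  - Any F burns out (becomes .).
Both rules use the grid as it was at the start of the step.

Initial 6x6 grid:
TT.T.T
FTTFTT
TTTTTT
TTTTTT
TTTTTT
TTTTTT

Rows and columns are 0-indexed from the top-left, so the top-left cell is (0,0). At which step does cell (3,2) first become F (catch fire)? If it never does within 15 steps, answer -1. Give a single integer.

Step 1: cell (3,2)='T' (+7 fires, +2 burnt)
Step 2: cell (3,2)='T' (+7 fires, +7 burnt)
Step 3: cell (3,2)='F' (+7 fires, +7 burnt)
  -> target ignites at step 3
Step 4: cell (3,2)='.' (+6 fires, +7 burnt)
Step 5: cell (3,2)='.' (+4 fires, +6 burnt)
Step 6: cell (3,2)='.' (+1 fires, +4 burnt)
Step 7: cell (3,2)='.' (+0 fires, +1 burnt)
  fire out at step 7

3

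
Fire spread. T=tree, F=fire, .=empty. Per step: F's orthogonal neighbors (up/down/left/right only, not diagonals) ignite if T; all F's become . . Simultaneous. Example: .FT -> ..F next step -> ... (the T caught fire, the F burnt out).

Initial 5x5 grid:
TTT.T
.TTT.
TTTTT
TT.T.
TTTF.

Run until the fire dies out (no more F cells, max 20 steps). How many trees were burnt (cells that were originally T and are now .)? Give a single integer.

Step 1: +2 fires, +1 burnt (F count now 2)
Step 2: +2 fires, +2 burnt (F count now 2)
Step 3: +5 fires, +2 burnt (F count now 5)
Step 4: +3 fires, +5 burnt (F count now 3)
Step 5: +3 fires, +3 burnt (F count now 3)
Step 6: +1 fires, +3 burnt (F count now 1)
Step 7: +1 fires, +1 burnt (F count now 1)
Step 8: +0 fires, +1 burnt (F count now 0)
Fire out after step 8
Initially T: 18, now '.': 24
Total burnt (originally-T cells now '.'): 17

Answer: 17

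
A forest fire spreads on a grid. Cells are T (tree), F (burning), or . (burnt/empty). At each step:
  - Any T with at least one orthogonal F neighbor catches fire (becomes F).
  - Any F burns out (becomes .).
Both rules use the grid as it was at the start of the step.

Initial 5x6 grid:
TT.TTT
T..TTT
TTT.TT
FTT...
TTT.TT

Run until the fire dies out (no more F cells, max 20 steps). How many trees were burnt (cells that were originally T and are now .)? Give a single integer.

Step 1: +3 fires, +1 burnt (F count now 3)
Step 2: +4 fires, +3 burnt (F count now 4)
Step 3: +3 fires, +4 burnt (F count now 3)
Step 4: +1 fires, +3 burnt (F count now 1)
Step 5: +0 fires, +1 burnt (F count now 0)
Fire out after step 5
Initially T: 21, now '.': 20
Total burnt (originally-T cells now '.'): 11

Answer: 11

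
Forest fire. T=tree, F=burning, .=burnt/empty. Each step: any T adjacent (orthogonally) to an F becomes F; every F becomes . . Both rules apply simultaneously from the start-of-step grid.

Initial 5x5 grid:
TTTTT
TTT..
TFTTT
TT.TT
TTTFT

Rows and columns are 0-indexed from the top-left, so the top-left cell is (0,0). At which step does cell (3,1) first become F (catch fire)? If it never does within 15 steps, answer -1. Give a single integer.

Step 1: cell (3,1)='F' (+7 fires, +2 burnt)
  -> target ignites at step 1
Step 2: cell (3,1)='.' (+7 fires, +7 burnt)
Step 3: cell (3,1)='.' (+4 fires, +7 burnt)
Step 4: cell (3,1)='.' (+1 fires, +4 burnt)
Step 5: cell (3,1)='.' (+1 fires, +1 burnt)
Step 6: cell (3,1)='.' (+0 fires, +1 burnt)
  fire out at step 6

1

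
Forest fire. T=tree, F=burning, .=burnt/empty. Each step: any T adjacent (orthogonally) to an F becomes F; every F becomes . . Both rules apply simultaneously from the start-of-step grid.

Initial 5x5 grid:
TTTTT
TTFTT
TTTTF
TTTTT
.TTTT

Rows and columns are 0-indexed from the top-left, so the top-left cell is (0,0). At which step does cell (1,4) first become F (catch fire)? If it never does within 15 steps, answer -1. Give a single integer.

Step 1: cell (1,4)='F' (+7 fires, +2 burnt)
  -> target ignites at step 1
Step 2: cell (1,4)='.' (+8 fires, +7 burnt)
Step 3: cell (1,4)='.' (+5 fires, +8 burnt)
Step 4: cell (1,4)='.' (+2 fires, +5 burnt)
Step 5: cell (1,4)='.' (+0 fires, +2 burnt)
  fire out at step 5

1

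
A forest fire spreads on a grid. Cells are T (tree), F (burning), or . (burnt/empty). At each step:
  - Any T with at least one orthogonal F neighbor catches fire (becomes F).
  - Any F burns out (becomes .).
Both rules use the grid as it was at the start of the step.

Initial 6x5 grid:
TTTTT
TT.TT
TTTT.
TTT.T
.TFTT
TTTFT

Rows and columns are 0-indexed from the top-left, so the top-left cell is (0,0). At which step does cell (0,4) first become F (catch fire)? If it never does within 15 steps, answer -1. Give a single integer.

Step 1: cell (0,4)='T' (+5 fires, +2 burnt)
Step 2: cell (0,4)='T' (+4 fires, +5 burnt)
Step 3: cell (0,4)='T' (+5 fires, +4 burnt)
Step 4: cell (0,4)='T' (+3 fires, +5 burnt)
Step 5: cell (0,4)='T' (+4 fires, +3 burnt)
Step 6: cell (0,4)='F' (+3 fires, +4 burnt)
  -> target ignites at step 6
Step 7: cell (0,4)='.' (+0 fires, +3 burnt)
  fire out at step 7

6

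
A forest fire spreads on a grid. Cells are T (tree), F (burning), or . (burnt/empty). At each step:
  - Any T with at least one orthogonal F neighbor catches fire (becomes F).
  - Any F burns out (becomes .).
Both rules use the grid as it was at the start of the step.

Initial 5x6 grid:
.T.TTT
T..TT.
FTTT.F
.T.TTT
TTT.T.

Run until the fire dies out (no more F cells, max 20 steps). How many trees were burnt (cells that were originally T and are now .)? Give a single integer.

Answer: 17

Derivation:
Step 1: +3 fires, +2 burnt (F count now 3)
Step 2: +3 fires, +3 burnt (F count now 3)
Step 3: +4 fires, +3 burnt (F count now 4)
Step 4: +3 fires, +4 burnt (F count now 3)
Step 5: +2 fires, +3 burnt (F count now 2)
Step 6: +1 fires, +2 burnt (F count now 1)
Step 7: +1 fires, +1 burnt (F count now 1)
Step 8: +0 fires, +1 burnt (F count now 0)
Fire out after step 8
Initially T: 18, now '.': 29
Total burnt (originally-T cells now '.'): 17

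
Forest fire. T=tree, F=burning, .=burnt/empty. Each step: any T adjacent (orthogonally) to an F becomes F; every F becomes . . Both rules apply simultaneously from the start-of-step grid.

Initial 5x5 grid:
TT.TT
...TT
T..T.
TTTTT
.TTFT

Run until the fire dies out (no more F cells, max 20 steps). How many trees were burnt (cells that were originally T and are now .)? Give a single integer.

Answer: 14

Derivation:
Step 1: +3 fires, +1 burnt (F count now 3)
Step 2: +4 fires, +3 burnt (F count now 4)
Step 3: +2 fires, +4 burnt (F count now 2)
Step 4: +3 fires, +2 burnt (F count now 3)
Step 5: +2 fires, +3 burnt (F count now 2)
Step 6: +0 fires, +2 burnt (F count now 0)
Fire out after step 6
Initially T: 16, now '.': 23
Total burnt (originally-T cells now '.'): 14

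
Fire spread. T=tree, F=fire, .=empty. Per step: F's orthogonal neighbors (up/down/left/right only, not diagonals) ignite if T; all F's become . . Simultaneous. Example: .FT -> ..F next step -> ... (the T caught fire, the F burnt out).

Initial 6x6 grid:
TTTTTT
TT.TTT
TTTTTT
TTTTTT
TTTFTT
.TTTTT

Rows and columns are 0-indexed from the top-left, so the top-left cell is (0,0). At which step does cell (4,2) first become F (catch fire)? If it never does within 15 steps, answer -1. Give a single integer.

Step 1: cell (4,2)='F' (+4 fires, +1 burnt)
  -> target ignites at step 1
Step 2: cell (4,2)='.' (+7 fires, +4 burnt)
Step 3: cell (4,2)='.' (+8 fires, +7 burnt)
Step 4: cell (4,2)='.' (+5 fires, +8 burnt)
Step 5: cell (4,2)='.' (+5 fires, +5 burnt)
Step 6: cell (4,2)='.' (+3 fires, +5 burnt)
Step 7: cell (4,2)='.' (+1 fires, +3 burnt)
Step 8: cell (4,2)='.' (+0 fires, +1 burnt)
  fire out at step 8

1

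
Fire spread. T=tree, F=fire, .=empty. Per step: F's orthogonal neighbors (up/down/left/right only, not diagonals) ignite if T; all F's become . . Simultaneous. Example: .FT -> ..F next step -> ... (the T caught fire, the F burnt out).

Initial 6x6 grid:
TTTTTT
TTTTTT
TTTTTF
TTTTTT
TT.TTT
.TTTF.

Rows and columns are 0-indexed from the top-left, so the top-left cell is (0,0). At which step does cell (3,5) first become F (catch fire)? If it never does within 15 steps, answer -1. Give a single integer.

Step 1: cell (3,5)='F' (+5 fires, +2 burnt)
  -> target ignites at step 1
Step 2: cell (3,5)='.' (+7 fires, +5 burnt)
Step 3: cell (3,5)='.' (+5 fires, +7 burnt)
Step 4: cell (3,5)='.' (+5 fires, +5 burnt)
Step 5: cell (3,5)='.' (+5 fires, +5 burnt)
Step 6: cell (3,5)='.' (+3 fires, +5 burnt)
Step 7: cell (3,5)='.' (+1 fires, +3 burnt)
Step 8: cell (3,5)='.' (+0 fires, +1 burnt)
  fire out at step 8

1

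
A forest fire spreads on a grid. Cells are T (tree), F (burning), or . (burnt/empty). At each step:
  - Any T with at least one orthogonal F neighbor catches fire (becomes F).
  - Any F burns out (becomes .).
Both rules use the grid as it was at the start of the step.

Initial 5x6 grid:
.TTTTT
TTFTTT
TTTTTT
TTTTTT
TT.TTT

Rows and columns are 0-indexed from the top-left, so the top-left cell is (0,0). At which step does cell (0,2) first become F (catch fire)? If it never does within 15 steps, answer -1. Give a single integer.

Step 1: cell (0,2)='F' (+4 fires, +1 burnt)
  -> target ignites at step 1
Step 2: cell (0,2)='.' (+7 fires, +4 burnt)
Step 3: cell (0,2)='.' (+6 fires, +7 burnt)
Step 4: cell (0,2)='.' (+6 fires, +6 burnt)
Step 5: cell (0,2)='.' (+3 fires, +6 burnt)
Step 6: cell (0,2)='.' (+1 fires, +3 burnt)
Step 7: cell (0,2)='.' (+0 fires, +1 burnt)
  fire out at step 7

1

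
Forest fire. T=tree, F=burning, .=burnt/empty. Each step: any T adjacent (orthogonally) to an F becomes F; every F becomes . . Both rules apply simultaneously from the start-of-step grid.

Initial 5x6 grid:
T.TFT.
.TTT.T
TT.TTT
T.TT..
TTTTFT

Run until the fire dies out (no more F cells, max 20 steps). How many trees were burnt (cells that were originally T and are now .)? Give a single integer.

Step 1: +5 fires, +2 burnt (F count now 5)
Step 2: +4 fires, +5 burnt (F count now 4)
Step 3: +4 fires, +4 burnt (F count now 4)
Step 4: +3 fires, +4 burnt (F count now 3)
Step 5: +3 fires, +3 burnt (F count now 3)
Step 6: +0 fires, +3 burnt (F count now 0)
Fire out after step 6
Initially T: 20, now '.': 29
Total burnt (originally-T cells now '.'): 19

Answer: 19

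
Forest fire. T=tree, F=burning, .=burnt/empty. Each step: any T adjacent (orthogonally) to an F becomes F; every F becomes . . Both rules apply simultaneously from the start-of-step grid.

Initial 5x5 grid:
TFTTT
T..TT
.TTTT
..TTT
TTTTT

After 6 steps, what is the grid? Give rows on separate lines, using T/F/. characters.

Step 1: 2 trees catch fire, 1 burn out
  F.FTT
  T..TT
  .TTTT
  ..TTT
  TTTTT
Step 2: 2 trees catch fire, 2 burn out
  ...FT
  F..TT
  .TTTT
  ..TTT
  TTTTT
Step 3: 2 trees catch fire, 2 burn out
  ....F
  ...FT
  .TTTT
  ..TTT
  TTTTT
Step 4: 2 trees catch fire, 2 burn out
  .....
  ....F
  .TTFT
  ..TTT
  TTTTT
Step 5: 3 trees catch fire, 2 burn out
  .....
  .....
  .TF.F
  ..TFT
  TTTTT
Step 6: 4 trees catch fire, 3 burn out
  .....
  .....
  .F...
  ..F.F
  TTTFT

.....
.....
.F...
..F.F
TTTFT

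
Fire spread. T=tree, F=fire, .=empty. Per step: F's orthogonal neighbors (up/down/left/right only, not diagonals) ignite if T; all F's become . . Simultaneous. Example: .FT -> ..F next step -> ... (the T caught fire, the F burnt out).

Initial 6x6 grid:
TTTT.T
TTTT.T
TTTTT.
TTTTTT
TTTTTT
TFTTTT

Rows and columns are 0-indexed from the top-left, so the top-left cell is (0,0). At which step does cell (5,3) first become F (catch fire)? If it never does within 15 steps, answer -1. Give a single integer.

Step 1: cell (5,3)='T' (+3 fires, +1 burnt)
Step 2: cell (5,3)='F' (+4 fires, +3 burnt)
  -> target ignites at step 2
Step 3: cell (5,3)='.' (+5 fires, +4 burnt)
Step 4: cell (5,3)='.' (+6 fires, +5 burnt)
Step 5: cell (5,3)='.' (+6 fires, +6 burnt)
Step 6: cell (5,3)='.' (+5 fires, +6 burnt)
Step 7: cell (5,3)='.' (+1 fires, +5 burnt)
Step 8: cell (5,3)='.' (+0 fires, +1 burnt)
  fire out at step 8

2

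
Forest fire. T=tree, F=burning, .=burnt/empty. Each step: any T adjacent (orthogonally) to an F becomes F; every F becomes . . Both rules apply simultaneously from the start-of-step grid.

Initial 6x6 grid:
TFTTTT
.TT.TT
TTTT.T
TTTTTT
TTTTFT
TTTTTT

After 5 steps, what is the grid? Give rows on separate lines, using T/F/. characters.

Step 1: 7 trees catch fire, 2 burn out
  F.FTTT
  .FT.TT
  TTTT.T
  TTTTFT
  TTTF.F
  TTTTFT
Step 2: 8 trees catch fire, 7 burn out
  ...FTT
  ..F.TT
  TFTT.T
  TTTF.F
  TTF...
  TTTF.F
Step 3: 9 trees catch fire, 8 burn out
  ....FT
  ....TT
  F.FF.F
  TFF...
  TF....
  TTF...
Step 4: 6 trees catch fire, 9 burn out
  .....F
  ....FF
  ......
  F.....
  F.....
  TF....
Step 5: 1 trees catch fire, 6 burn out
  ......
  ......
  ......
  ......
  ......
  F.....

......
......
......
......
......
F.....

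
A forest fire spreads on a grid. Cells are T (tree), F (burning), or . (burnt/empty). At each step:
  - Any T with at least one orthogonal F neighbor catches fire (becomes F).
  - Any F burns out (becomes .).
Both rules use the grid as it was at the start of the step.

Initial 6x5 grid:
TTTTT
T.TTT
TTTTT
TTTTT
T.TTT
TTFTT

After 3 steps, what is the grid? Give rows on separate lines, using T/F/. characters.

Step 1: 3 trees catch fire, 1 burn out
  TTTTT
  T.TTT
  TTTTT
  TTTTT
  T.FTT
  TF.FT
Step 2: 4 trees catch fire, 3 burn out
  TTTTT
  T.TTT
  TTTTT
  TTFTT
  T..FT
  F...F
Step 3: 5 trees catch fire, 4 burn out
  TTTTT
  T.TTT
  TTFTT
  TF.FT
  F...F
  .....

TTTTT
T.TTT
TTFTT
TF.FT
F...F
.....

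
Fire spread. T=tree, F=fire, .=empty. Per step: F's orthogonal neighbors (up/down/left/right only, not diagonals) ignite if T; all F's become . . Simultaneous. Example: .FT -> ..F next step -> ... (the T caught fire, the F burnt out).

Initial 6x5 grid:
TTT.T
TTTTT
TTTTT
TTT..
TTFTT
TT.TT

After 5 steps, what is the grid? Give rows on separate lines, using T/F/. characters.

Step 1: 3 trees catch fire, 1 burn out
  TTT.T
  TTTTT
  TTTTT
  TTF..
  TF.FT
  TT.TT
Step 2: 6 trees catch fire, 3 burn out
  TTT.T
  TTTTT
  TTFTT
  TF...
  F...F
  TF.FT
Step 3: 6 trees catch fire, 6 burn out
  TTT.T
  TTFTT
  TF.FT
  F....
  .....
  F...F
Step 4: 5 trees catch fire, 6 burn out
  TTF.T
  TF.FT
  F...F
  .....
  .....
  .....
Step 5: 3 trees catch fire, 5 burn out
  TF..T
  F...F
  .....
  .....
  .....
  .....

TF..T
F...F
.....
.....
.....
.....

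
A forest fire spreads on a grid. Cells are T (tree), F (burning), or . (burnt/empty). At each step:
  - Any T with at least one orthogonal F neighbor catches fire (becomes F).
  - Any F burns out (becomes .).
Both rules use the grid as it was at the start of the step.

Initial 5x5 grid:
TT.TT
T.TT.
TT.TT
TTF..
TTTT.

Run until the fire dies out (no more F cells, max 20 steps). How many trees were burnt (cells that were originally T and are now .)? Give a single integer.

Step 1: +2 fires, +1 burnt (F count now 2)
Step 2: +4 fires, +2 burnt (F count now 4)
Step 3: +2 fires, +4 burnt (F count now 2)
Step 4: +1 fires, +2 burnt (F count now 1)
Step 5: +1 fires, +1 burnt (F count now 1)
Step 6: +1 fires, +1 burnt (F count now 1)
Step 7: +0 fires, +1 burnt (F count now 0)
Fire out after step 7
Initially T: 17, now '.': 19
Total burnt (originally-T cells now '.'): 11

Answer: 11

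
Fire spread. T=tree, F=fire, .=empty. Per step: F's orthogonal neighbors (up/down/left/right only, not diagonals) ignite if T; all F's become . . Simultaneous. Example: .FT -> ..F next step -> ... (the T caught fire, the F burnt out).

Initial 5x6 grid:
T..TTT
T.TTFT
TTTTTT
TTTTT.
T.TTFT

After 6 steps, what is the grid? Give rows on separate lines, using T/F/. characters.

Step 1: 7 trees catch fire, 2 burn out
  T..TFT
  T.TF.F
  TTTTFT
  TTTTF.
  T.TF.F
Step 2: 7 trees catch fire, 7 burn out
  T..F.F
  T.F...
  TTTF.F
  TTTF..
  T.F...
Step 3: 2 trees catch fire, 7 burn out
  T.....
  T.....
  TTF...
  TTF...
  T.....
Step 4: 2 trees catch fire, 2 burn out
  T.....
  T.....
  TF....
  TF....
  T.....
Step 5: 2 trees catch fire, 2 burn out
  T.....
  T.....
  F.....
  F.....
  T.....
Step 6: 2 trees catch fire, 2 burn out
  T.....
  F.....
  ......
  ......
  F.....

T.....
F.....
......
......
F.....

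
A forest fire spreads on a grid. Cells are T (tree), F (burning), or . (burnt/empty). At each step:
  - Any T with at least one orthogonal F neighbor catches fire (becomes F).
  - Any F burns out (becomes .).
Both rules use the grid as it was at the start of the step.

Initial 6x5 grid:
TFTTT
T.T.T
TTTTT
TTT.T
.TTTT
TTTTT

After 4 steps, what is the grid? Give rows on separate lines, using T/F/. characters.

Step 1: 2 trees catch fire, 1 burn out
  F.FTT
  T.T.T
  TTTTT
  TTT.T
  .TTTT
  TTTTT
Step 2: 3 trees catch fire, 2 burn out
  ...FT
  F.F.T
  TTTTT
  TTT.T
  .TTTT
  TTTTT
Step 3: 3 trees catch fire, 3 burn out
  ....F
  ....T
  FTFTT
  TTT.T
  .TTTT
  TTTTT
Step 4: 5 trees catch fire, 3 burn out
  .....
  ....F
  .F.FT
  FTF.T
  .TTTT
  TTTTT

.....
....F
.F.FT
FTF.T
.TTTT
TTTTT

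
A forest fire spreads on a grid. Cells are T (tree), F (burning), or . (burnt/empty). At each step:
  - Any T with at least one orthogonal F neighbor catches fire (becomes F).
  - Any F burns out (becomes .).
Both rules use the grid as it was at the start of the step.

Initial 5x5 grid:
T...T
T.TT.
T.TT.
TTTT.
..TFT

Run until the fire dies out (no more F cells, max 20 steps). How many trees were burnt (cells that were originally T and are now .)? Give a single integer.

Answer: 13

Derivation:
Step 1: +3 fires, +1 burnt (F count now 3)
Step 2: +2 fires, +3 burnt (F count now 2)
Step 3: +3 fires, +2 burnt (F count now 3)
Step 4: +2 fires, +3 burnt (F count now 2)
Step 5: +1 fires, +2 burnt (F count now 1)
Step 6: +1 fires, +1 burnt (F count now 1)
Step 7: +1 fires, +1 burnt (F count now 1)
Step 8: +0 fires, +1 burnt (F count now 0)
Fire out after step 8
Initially T: 14, now '.': 24
Total burnt (originally-T cells now '.'): 13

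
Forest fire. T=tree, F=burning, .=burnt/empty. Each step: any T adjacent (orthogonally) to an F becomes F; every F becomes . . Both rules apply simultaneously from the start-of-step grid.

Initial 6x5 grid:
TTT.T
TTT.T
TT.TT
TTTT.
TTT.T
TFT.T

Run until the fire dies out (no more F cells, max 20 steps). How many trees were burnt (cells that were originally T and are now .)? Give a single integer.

Answer: 21

Derivation:
Step 1: +3 fires, +1 burnt (F count now 3)
Step 2: +3 fires, +3 burnt (F count now 3)
Step 3: +3 fires, +3 burnt (F count now 3)
Step 4: +3 fires, +3 burnt (F count now 3)
Step 5: +4 fires, +3 burnt (F count now 4)
Step 6: +3 fires, +4 burnt (F count now 3)
Step 7: +1 fires, +3 burnt (F count now 1)
Step 8: +1 fires, +1 burnt (F count now 1)
Step 9: +0 fires, +1 burnt (F count now 0)
Fire out after step 9
Initially T: 23, now '.': 28
Total burnt (originally-T cells now '.'): 21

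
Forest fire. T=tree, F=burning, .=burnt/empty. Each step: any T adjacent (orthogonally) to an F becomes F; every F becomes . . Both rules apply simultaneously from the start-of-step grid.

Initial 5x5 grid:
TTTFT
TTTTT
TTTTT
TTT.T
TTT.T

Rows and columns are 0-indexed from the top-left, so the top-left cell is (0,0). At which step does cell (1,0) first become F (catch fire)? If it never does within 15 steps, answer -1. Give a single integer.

Step 1: cell (1,0)='T' (+3 fires, +1 burnt)
Step 2: cell (1,0)='T' (+4 fires, +3 burnt)
Step 3: cell (1,0)='T' (+4 fires, +4 burnt)
Step 4: cell (1,0)='F' (+4 fires, +4 burnt)
  -> target ignites at step 4
Step 5: cell (1,0)='.' (+4 fires, +4 burnt)
Step 6: cell (1,0)='.' (+2 fires, +4 burnt)
Step 7: cell (1,0)='.' (+1 fires, +2 burnt)
Step 8: cell (1,0)='.' (+0 fires, +1 burnt)
  fire out at step 8

4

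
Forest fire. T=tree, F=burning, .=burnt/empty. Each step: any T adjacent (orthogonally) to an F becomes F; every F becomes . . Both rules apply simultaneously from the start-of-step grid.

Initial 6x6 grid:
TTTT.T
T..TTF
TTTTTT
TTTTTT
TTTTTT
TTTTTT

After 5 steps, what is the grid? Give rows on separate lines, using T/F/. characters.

Step 1: 3 trees catch fire, 1 burn out
  TTTT.F
  T..TF.
  TTTTTF
  TTTTTT
  TTTTTT
  TTTTTT
Step 2: 3 trees catch fire, 3 burn out
  TTTT..
  T..F..
  TTTTF.
  TTTTTF
  TTTTTT
  TTTTTT
Step 3: 4 trees catch fire, 3 burn out
  TTTF..
  T.....
  TTTF..
  TTTTF.
  TTTTTF
  TTTTTT
Step 4: 5 trees catch fire, 4 burn out
  TTF...
  T.....
  TTF...
  TTTF..
  TTTTF.
  TTTTTF
Step 5: 5 trees catch fire, 5 burn out
  TF....
  T.....
  TF....
  TTF...
  TTTF..
  TTTTF.

TF....
T.....
TF....
TTF...
TTTF..
TTTTF.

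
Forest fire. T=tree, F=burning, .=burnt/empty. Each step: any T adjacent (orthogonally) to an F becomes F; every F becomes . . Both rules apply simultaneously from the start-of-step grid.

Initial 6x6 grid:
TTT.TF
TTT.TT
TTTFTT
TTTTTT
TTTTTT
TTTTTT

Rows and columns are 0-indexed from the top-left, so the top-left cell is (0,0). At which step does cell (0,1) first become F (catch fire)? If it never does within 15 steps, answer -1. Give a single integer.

Step 1: cell (0,1)='T' (+5 fires, +2 burnt)
Step 2: cell (0,1)='T' (+7 fires, +5 burnt)
Step 3: cell (0,1)='T' (+8 fires, +7 burnt)
Step 4: cell (0,1)='F' (+7 fires, +8 burnt)
  -> target ignites at step 4
Step 5: cell (0,1)='.' (+4 fires, +7 burnt)
Step 6: cell (0,1)='.' (+1 fires, +4 burnt)
Step 7: cell (0,1)='.' (+0 fires, +1 burnt)
  fire out at step 7

4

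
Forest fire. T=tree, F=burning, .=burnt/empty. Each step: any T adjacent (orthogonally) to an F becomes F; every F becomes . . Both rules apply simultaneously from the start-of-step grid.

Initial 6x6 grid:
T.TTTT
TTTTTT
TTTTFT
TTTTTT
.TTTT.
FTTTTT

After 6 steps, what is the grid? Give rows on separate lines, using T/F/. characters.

Step 1: 5 trees catch fire, 2 burn out
  T.TTTT
  TTTTFT
  TTTF.F
  TTTTFT
  .TTTT.
  .FTTTT
Step 2: 9 trees catch fire, 5 burn out
  T.TTFT
  TTTF.F
  TTF...
  TTTF.F
  .FTTF.
  ..FTTT
Step 3: 10 trees catch fire, 9 burn out
  T.TF.F
  TTF...
  TF....
  TFF...
  ..FF..
  ...FFT
Step 4: 5 trees catch fire, 10 burn out
  T.F...
  TF....
  F.....
  F.....
  ......
  .....F
Step 5: 1 trees catch fire, 5 burn out
  T.....
  F.....
  ......
  ......
  ......
  ......
Step 6: 1 trees catch fire, 1 burn out
  F.....
  ......
  ......
  ......
  ......
  ......

F.....
......
......
......
......
......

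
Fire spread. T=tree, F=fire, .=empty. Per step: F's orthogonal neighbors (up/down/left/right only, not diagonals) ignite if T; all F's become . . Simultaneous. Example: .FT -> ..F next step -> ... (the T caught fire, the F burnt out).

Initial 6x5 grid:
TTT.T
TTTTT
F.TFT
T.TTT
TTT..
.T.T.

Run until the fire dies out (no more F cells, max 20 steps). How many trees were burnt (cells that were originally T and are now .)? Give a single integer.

Step 1: +6 fires, +2 burnt (F count now 6)
Step 2: +7 fires, +6 burnt (F count now 7)
Step 3: +5 fires, +7 burnt (F count now 5)
Step 4: +1 fires, +5 burnt (F count now 1)
Step 5: +0 fires, +1 burnt (F count now 0)
Fire out after step 5
Initially T: 20, now '.': 29
Total burnt (originally-T cells now '.'): 19

Answer: 19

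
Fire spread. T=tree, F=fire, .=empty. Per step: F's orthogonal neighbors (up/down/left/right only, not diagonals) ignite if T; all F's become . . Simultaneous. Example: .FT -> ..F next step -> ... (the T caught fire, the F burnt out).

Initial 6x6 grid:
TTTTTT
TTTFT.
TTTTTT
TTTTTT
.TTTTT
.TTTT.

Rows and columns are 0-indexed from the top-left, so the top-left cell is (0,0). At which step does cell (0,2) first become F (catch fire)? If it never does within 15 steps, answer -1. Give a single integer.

Step 1: cell (0,2)='T' (+4 fires, +1 burnt)
Step 2: cell (0,2)='F' (+6 fires, +4 burnt)
  -> target ignites at step 2
Step 3: cell (0,2)='.' (+8 fires, +6 burnt)
Step 4: cell (0,2)='.' (+7 fires, +8 burnt)
Step 5: cell (0,2)='.' (+5 fires, +7 burnt)
Step 6: cell (0,2)='.' (+1 fires, +5 burnt)
Step 7: cell (0,2)='.' (+0 fires, +1 burnt)
  fire out at step 7

2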